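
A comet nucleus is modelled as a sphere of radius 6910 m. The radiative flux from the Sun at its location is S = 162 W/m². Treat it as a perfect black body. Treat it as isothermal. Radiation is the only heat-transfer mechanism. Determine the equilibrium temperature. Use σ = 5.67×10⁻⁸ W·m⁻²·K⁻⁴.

At equilibrium, absorbed power = emitted power.
Absorbing cross-section = πr² = 1.500×10⁸ m²; emitting surface = 4πr² = 6.000×10⁸ m² (ratio 4).
S·A_cross = εσ·A_surf·T⁴  ⇒  T⁴ = S/(4σ).
T⁴ = 1.00·162/(4·5.67×10⁻⁸) = 7.143×10⁸ K⁴.
T = (7.143×10⁸)^(1/4).

T ≈ 163 K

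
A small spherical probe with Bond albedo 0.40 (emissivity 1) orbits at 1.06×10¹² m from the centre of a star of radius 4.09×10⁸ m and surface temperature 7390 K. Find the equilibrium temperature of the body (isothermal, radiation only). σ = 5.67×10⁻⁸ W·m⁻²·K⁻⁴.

The star's surface emits σT_*⁴; at distance d the flux is S = σT_*⁴(R_*/d)².
S = 5.67×10⁻⁸·(7390)⁴·(4.09×10⁸/1.06×10¹²)² = 25.18 W/m².
For an isothermal sphere T⁴ = (1−a)S/(4σ) = 6.660×10⁷ K⁴.

T ≈ 90.3 K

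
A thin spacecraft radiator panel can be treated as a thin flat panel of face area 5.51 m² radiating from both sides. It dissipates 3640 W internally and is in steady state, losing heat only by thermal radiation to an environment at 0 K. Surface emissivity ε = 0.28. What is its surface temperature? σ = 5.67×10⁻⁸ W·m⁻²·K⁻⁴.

T ≈ 380 K

Steady state: internal power = radiated power, P = εσA T⁴.
Radiating area A = 2·5.51 = 11.02 m².
T⁴ = P/(εσA) = 3640/(0.28·5.67×10⁻⁸·11.02) = 2.081×10¹⁰ K⁴.
T = (2.081×10¹⁰)^(1/4).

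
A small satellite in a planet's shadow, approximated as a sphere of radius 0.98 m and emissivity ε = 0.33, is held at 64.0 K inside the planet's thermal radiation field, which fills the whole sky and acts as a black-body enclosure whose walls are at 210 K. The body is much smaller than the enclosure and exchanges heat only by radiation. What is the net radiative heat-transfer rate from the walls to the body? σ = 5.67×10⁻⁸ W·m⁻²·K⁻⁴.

P_net ≈ 435 W

For a small grey body in a large enclosure: P_net = εσA(T_body⁴ − T_wall⁴).
A = 4πr² = 12.07 m²; T_body⁴ − T_wall⁴ = 1.678×10⁷ − 1.945×10⁹ = -1.928×10⁹ K⁴.
|P_net| = 0.33·5.67×10⁻⁸·12.07·1.928×10⁹.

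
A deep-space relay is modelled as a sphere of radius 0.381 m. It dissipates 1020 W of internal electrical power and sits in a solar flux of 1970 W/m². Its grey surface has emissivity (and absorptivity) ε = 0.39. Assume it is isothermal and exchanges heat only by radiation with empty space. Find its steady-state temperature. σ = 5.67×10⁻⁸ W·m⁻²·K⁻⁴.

At steady state, absorbed solar power + internal power = radiated power.
Absorbed: α·S·A_cross = 0.39·1970·0.4560 = 350.4 W (cross-section πr²).
Total input = 350.4 + 1020 = 1370 W.
Radiated: εσ·A_surf·T⁴ with A_surf = 4πr² = 1.824 m².
T⁴ = 1370/(0.39·5.67×10⁻⁸·1.824) = 3.397×10¹⁰ K⁴.

T ≈ 429 K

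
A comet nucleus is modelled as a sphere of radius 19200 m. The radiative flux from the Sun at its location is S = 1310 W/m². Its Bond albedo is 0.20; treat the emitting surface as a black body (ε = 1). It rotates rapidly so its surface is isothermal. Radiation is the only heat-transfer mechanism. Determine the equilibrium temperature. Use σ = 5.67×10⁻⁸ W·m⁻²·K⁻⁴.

At equilibrium, absorbed power = emitted power.
Absorbing cross-section = πr² = 1.158×10⁹ m²; emitting surface = 4πr² = 4.632×10⁹ m² (ratio 4).
(1−a)S·A_cross = εσ·A_surf·T⁴  ⇒  T⁴ = (1−a)S/(4σ).
T⁴ = 0.800·1310/(4·5.67×10⁻⁸) = 4.621×10⁹ K⁴.
T = (4.621×10⁹)^(1/4).

T ≈ 261 K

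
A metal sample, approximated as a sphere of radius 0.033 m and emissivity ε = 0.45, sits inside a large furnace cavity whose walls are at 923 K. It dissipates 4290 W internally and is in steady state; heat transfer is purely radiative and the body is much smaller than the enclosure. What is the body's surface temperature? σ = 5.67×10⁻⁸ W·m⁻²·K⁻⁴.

For a small grey body in a large enclosure, net radiated power = εσA(T⁴ − T_w⁴).
Steady state: P = εσA(T⁴ − T_w⁴) with A = 4πr² = 0.01368 m².
T⁴ = P/(εσA) + T_w⁴ = 4290/(0.45·5.67×10⁻⁸·0.01368) + (923)⁴
    = 1.229×10¹³ + 7.258×10¹¹ = 1.301×10¹³ K⁴.

T ≈ 1900 K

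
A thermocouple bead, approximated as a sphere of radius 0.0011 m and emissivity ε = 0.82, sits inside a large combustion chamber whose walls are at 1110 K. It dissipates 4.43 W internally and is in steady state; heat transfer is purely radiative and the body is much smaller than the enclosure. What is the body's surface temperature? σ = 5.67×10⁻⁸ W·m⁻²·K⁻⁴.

T ≈ 1670 K

For a small grey body in a large enclosure, net radiated power = εσA(T⁴ − T_w⁴).
Steady state: P = εσA(T⁴ − T_w⁴) with A = 4πr² = 1.521×10⁻⁵ m².
T⁴ = P/(εσA) + T_w⁴ = 4.43/(0.82·5.67×10⁻⁸·1.521×10⁻⁵) + (1110)⁴
    = 6.266×10¹² + 1.518×10¹² = 7.784×10¹² K⁴.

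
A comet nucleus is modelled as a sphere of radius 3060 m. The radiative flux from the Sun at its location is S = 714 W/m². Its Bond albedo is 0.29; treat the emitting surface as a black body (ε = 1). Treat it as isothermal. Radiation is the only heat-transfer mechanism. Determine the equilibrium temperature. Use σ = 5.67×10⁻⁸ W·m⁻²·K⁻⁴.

T ≈ 217 K

At equilibrium, absorbed power = emitted power.
Absorbing cross-section = πr² = 2.942×10⁷ m²; emitting surface = 4πr² = 1.177×10⁸ m² (ratio 4).
(1−a)S·A_cross = εσ·A_surf·T⁴  ⇒  T⁴ = (1−a)S/(4σ).
T⁴ = 0.710·714/(4·5.67×10⁻⁸) = 2.235×10⁹ K⁴.
T = (2.235×10⁹)^(1/4).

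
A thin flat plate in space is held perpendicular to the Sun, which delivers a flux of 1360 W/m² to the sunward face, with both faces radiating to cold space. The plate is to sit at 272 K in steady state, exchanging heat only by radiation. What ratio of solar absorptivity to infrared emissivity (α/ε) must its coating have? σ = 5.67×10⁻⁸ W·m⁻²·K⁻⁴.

Balance: αS·A = εσ·2A·T⁴ ⇒ α/ε = 2σT⁴/S.
α/ε = 2·5.67×10⁻⁸·(272)⁴/1360 = 2·5.67×10⁻⁸·5.474×10⁹/1360.

α/ε ≈ 0.456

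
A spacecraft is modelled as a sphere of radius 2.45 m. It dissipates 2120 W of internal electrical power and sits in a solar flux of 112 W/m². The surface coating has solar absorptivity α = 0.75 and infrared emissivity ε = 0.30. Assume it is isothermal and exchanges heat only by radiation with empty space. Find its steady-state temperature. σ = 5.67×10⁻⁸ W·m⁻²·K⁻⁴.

At steady state, absorbed solar power + internal power = radiated power.
Absorbed: α·S·A_cross = 0.75·112·18.86 = 1584 W (cross-section πr²).
Total input = 1584 + 2120 = 3704 W.
Radiated: εσ·A_surf·T⁴ with A_surf = 4πr² = 75.43 m².
T⁴ = 3704/(0.30·5.67×10⁻⁸·75.43) = 2.887×10⁹ K⁴.

T ≈ 232 K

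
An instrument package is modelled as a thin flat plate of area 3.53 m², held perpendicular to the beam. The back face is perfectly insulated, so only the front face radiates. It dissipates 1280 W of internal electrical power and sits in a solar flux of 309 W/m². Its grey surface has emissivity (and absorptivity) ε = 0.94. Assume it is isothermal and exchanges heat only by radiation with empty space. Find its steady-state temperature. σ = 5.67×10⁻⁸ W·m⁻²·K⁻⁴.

At steady state, absorbed solar power + internal power = radiated power.
Absorbed: α·S·A_cross = 0.94·309·3.530 = 1025 W (cross-section A).
Total input = 1025 + 1280 = 2305 W.
Radiated: εσ·A_surf·T⁴ with A_surf = A = 3.530 m².
T⁴ = 2305/(0.94·5.67×10⁻⁸·3.530) = 1.225×10¹⁰ K⁴.

T ≈ 333 K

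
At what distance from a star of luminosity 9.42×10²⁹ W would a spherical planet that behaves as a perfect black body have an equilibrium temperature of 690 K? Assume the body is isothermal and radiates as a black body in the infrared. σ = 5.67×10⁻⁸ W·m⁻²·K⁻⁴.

For an isothermal black-emitting sphere, (1−a)S·πr² = σ·4πr²·T⁴ ⇒ S = 4σT⁴/(1−a).
S = 4·5.67×10⁻⁸·(690)⁴/1.00 = 51410 W/m².
Flux falls as S = L/(4πd²), so d = √(L/(4πS)) = √(9.42×10²⁹/(4π·51410)).

d ≈ 1.21×10¹² m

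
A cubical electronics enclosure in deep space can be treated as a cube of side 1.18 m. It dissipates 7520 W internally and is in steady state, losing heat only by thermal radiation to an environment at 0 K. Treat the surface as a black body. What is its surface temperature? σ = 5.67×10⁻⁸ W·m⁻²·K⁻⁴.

T ≈ 355 K

Steady state: internal power = radiated power, P = εσA T⁴.
Radiating area A = 6L² = 8.354 m².
T⁴ = P/(εσA) = 7520/(1.0·5.67×10⁻⁸·8.354) = 1.588×10¹⁰ K⁴.
T = (1.588×10¹⁰)^(1/4).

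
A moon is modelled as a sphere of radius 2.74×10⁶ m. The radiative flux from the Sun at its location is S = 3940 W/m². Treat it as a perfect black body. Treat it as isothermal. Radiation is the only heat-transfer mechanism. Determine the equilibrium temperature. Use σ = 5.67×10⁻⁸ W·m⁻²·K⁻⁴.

At equilibrium, absorbed power = emitted power.
Absorbing cross-section = πr² = 2.359×10¹³ m²; emitting surface = 4πr² = 9.434×10¹³ m² (ratio 4).
S·A_cross = εσ·A_surf·T⁴  ⇒  T⁴ = S/(4σ).
T⁴ = 1.00·3940/(4·5.67×10⁻⁸) = 1.737×10¹⁰ K⁴.
T = (1.737×10¹⁰)^(1/4).

T ≈ 363 K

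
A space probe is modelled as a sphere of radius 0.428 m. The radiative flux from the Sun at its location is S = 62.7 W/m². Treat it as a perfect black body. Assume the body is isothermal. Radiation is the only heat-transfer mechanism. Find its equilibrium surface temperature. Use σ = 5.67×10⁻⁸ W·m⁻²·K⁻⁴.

At equilibrium, absorbed power = emitted power.
Absorbing cross-section = πr² = 0.5755 m²; emitting surface = 4πr² = 2.302 m² (ratio 4).
S·A_cross = εσ·A_surf·T⁴  ⇒  T⁴ = S/(4σ).
T⁴ = 1.00·62.7/(4·5.67×10⁻⁸) = 2.765×10⁸ K⁴.
T = (2.765×10⁸)^(1/4).

T ≈ 129 K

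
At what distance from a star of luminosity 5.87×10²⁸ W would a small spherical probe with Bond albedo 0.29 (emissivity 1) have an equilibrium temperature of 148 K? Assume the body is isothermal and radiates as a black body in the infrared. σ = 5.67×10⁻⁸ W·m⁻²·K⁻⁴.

d ≈ 5.52×10¹² m

For an isothermal black-emitting sphere, (1−a)S·πr² = σ·4πr²·T⁴ ⇒ S = 4σT⁴/(1−a).
S = 4·5.67×10⁻⁸·(148)⁴/0.710 = 153.3 W/m².
Flux falls as S = L/(4πd²), so d = √(L/(4πS)) = √(5.87×10²⁸/(4π·153.3)).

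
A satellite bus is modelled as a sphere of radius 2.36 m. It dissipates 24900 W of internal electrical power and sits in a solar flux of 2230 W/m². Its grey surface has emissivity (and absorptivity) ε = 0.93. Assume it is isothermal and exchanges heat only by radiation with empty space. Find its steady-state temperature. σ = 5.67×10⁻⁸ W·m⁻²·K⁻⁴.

T ≈ 359 K

At steady state, absorbed solar power + internal power = radiated power.
Absorbed: α·S·A_cross = 0.93·2230·17.50 = 36290 W (cross-section πr²).
Total input = 36290 + 24900 = 61190 W.
Radiated: εσ·A_surf·T⁴ with A_surf = 4πr² = 69.99 m².
T⁴ = 61190/(0.93·5.67×10⁻⁸·69.99) = 1.658×10¹⁰ K⁴.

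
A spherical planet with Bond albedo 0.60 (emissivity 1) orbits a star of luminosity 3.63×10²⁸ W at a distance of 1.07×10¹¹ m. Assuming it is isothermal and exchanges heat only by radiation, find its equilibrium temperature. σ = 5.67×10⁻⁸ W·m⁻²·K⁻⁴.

First find the stellar flux at distance d: S = L/(4πd²) = 3.63×10²⁸/(4π·(1.07×10¹¹)²) = 2.523×10⁵ W/m².
For an isothermal sphere, absorbed (1−a)S·πr² = emitted σ·4πr²·T⁴, so T⁴ = (1−a)S/(4σ).
T⁴ = 0.400·2.523×10⁵/(4·5.67×10⁻⁸) = 4.450×10¹¹ K⁴.

T ≈ 817 K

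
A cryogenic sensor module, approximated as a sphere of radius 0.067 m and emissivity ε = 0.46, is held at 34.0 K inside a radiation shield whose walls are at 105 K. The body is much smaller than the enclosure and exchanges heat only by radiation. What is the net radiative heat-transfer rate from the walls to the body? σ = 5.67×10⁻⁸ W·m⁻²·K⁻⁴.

P_net ≈ 0.177 W

For a small grey body in a large enclosure: P_net = εσA(T_body⁴ − T_wall⁴).
A = 4πr² = 0.05641 m²; T_body⁴ − T_wall⁴ = 1.336×10⁶ − 1.216×10⁸ = -1.202×10⁸ K⁴.
|P_net| = 0.46·5.67×10⁻⁸·0.05641·1.202×10⁸.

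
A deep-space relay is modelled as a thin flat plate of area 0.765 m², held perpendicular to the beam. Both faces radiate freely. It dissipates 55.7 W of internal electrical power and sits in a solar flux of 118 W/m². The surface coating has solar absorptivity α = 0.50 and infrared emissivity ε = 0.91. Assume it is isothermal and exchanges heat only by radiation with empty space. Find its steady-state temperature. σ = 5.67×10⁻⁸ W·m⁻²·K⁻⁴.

T ≈ 189 K

At steady state, absorbed solar power + internal power = radiated power.
Absorbed: α·S·A_cross = 0.50·118·0.7650 = 45.13 W (cross-section A).
Total input = 45.13 + 55.7 = 100.8 W.
Radiated: εσ·A_surf·T⁴ with A_surf = 2A = 1.530 m².
T⁴ = 100.8/(0.91·5.67×10⁻⁸·1.530) = 1.277×10⁹ K⁴.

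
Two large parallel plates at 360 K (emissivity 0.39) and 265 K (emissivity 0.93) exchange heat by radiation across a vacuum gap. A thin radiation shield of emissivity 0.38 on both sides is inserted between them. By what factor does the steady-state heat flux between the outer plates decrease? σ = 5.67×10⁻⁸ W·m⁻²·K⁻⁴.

Without shield: q₀ = σΔ(T⁴)/(1/ε₁+1/ε₂−1) with denominator 2.639.
With shield the two gaps are in series; the resistances add: (1/ε₁+1/ε_s−1)+(1/ε_s+1/ε₂−1) = 4.196+2.707 = 6.903.
Heat-flux ratio q₀/q = 6.903/2.639.

factor ≈ 2.62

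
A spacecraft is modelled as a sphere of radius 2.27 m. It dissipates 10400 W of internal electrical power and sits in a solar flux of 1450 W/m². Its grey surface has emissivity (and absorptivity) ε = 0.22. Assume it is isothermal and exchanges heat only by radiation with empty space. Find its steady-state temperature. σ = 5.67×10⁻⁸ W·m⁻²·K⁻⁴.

T ≈ 373 K

At steady state, absorbed solar power + internal power = radiated power.
Absorbed: α·S·A_cross = 0.22·1450·16.19 = 5164 W (cross-section πr²).
Total input = 5164 + 10400 = 15560 W.
Radiated: εσ·A_surf·T⁴ with A_surf = 4πr² = 64.75 m².
T⁴ = 15560/(0.22·5.67×10⁻⁸·64.75) = 1.927×10¹⁰ K⁴.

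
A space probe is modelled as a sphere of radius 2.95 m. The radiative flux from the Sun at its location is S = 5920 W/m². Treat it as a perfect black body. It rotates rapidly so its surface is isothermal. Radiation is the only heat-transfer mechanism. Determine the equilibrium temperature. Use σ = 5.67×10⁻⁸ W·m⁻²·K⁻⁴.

T ≈ 402 K

At equilibrium, absorbed power = emitted power.
Absorbing cross-section = πr² = 27.34 m²; emitting surface = 4πr² = 109.4 m² (ratio 4).
S·A_cross = εσ·A_surf·T⁴  ⇒  T⁴ = S/(4σ).
T⁴ = 1.00·5920/(4·5.67×10⁻⁸) = 2.610×10¹⁰ K⁴.
T = (2.610×10¹⁰)^(1/4).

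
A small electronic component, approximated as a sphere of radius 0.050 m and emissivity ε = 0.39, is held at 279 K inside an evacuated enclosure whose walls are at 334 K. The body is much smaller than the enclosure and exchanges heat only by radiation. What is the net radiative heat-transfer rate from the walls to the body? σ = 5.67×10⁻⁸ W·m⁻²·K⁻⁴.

P_net ≈ 4.44 W

For a small grey body in a large enclosure: P_net = εσA(T_body⁴ − T_wall⁴).
A = 4πr² = 0.03142 m²; T_body⁴ − T_wall⁴ = 6.059×10⁹ − 1.244×10¹⁰ = -6.386×10⁹ K⁴.
|P_net| = 0.39·5.67×10⁻⁸·0.03142·6.386×10⁹.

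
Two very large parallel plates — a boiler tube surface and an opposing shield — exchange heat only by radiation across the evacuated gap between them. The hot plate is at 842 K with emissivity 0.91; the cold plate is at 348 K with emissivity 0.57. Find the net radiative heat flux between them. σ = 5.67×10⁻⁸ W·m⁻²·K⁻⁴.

For two infinite grey parallel plates, q = σ(T₁⁴ − T₂⁴)/(1/ε₁ + 1/ε₂ − 1).
T₁⁴ − T₂⁴ = 5.026×10¹¹ − 1.467×10¹⁰ = 4.880×10¹¹ K⁴.
1/ε₁ + 1/ε₂ − 1 = 1.099 + 1.754 − 1 = 1.853.
q = 5.67×10⁻⁸ × 4.880×10¹¹ / 1.853.

q ≈ 14900 W/m²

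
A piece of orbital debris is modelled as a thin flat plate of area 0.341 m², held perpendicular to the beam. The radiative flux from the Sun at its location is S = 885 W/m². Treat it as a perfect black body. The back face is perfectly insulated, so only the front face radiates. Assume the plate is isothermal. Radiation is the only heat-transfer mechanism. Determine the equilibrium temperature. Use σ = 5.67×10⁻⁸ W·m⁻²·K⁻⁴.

T ≈ 353 K

At equilibrium, absorbed power = emitted power.
Absorbing cross-section = A = 0.3410 m²; emitting surface = A = 0.3410 m² (ratio 1).
S·A_cross = εσ·A_surf·T⁴  ⇒  T⁴ = S/(1σ).
T⁴ = 1.00·885/(1·5.67×10⁻⁸) = 1.561×10¹⁰ K⁴.
T = (1.561×10¹⁰)^(1/4).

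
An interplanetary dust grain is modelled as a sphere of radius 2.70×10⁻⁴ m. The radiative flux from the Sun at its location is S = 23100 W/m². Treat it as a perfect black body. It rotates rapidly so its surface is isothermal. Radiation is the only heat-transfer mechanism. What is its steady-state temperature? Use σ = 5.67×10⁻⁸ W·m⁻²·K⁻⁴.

T ≈ 565 K

At equilibrium, absorbed power = emitted power.
Absorbing cross-section = πr² = 2.290×10⁻⁷ m²; emitting surface = 4πr² = 9.161×10⁻⁷ m² (ratio 4).
S·A_cross = εσ·A_surf·T⁴  ⇒  T⁴ = S/(4σ).
T⁴ = 1.00·23100/(4·5.67×10⁻⁸) = 1.019×10¹¹ K⁴.
T = (1.019×10¹¹)^(1/4).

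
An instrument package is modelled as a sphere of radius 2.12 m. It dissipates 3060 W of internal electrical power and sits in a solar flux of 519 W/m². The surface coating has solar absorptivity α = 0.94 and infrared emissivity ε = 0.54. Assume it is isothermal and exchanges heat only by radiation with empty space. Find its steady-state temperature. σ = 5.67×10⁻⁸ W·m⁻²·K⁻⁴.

At steady state, absorbed solar power + internal power = radiated power.
Absorbed: α·S·A_cross = 0.94·519·14.12 = 6888 W (cross-section πr²).
Total input = 6888 + 3060 = 9948 W.
Radiated: εσ·A_surf·T⁴ with A_surf = 4πr² = 56.48 m².
T⁴ = 9948/(0.54·5.67×10⁻⁸·56.48) = 5.753×10⁹ K⁴.

T ≈ 275 K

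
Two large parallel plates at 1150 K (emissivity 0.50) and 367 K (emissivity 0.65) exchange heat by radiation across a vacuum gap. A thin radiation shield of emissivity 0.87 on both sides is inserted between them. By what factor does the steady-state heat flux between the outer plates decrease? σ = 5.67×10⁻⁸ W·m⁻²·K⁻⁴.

factor ≈ 1.51

Without shield: q₀ = σΔ(T⁴)/(1/ε₁+1/ε₂−1) with denominator 2.538.
With shield the two gaps are in series; the resistances add: (1/ε₁+1/ε_s−1)+(1/ε_s+1/ε₂−1) = 2.149+1.688 = 3.837.
Heat-flux ratio q₀/q = 3.837/2.538.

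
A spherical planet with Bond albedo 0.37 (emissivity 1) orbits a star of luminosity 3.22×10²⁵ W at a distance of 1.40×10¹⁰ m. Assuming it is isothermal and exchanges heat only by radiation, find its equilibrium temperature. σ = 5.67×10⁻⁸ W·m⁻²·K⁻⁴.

T ≈ 437 K

First find the stellar flux at distance d: S = L/(4πd²) = 3.22×10²⁵/(4π·(1.40×10¹⁰)²) = 13070 W/m².
For an isothermal sphere, absorbed (1−a)S·πr² = emitted σ·4πr²·T⁴, so T⁴ = (1−a)S/(4σ).
T⁴ = 0.630·13070/(4·5.67×10⁻⁸) = 3.632×10¹⁰ K⁴.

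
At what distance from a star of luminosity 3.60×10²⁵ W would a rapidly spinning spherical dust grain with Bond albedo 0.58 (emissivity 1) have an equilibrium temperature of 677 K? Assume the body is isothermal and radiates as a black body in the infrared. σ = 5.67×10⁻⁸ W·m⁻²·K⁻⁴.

d ≈ 5.03×10⁹ m

For an isothermal black-emitting sphere, (1−a)S·πr² = σ·4πr²·T⁴ ⇒ S = 4σT⁴/(1−a).
S = 4·5.67×10⁻⁸·(677)⁴/0.420 = 1.134×10⁵ W/m².
Flux falls as S = L/(4πd²), so d = √(L/(4πS)) = √(3.60×10²⁵/(4π·1.134×10⁵)).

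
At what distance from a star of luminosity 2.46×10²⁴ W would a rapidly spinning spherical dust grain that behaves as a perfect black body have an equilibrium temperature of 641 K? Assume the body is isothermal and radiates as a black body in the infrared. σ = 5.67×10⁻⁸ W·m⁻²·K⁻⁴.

For an isothermal black-emitting sphere, (1−a)S·πr² = σ·4πr²·T⁴ ⇒ S = 4σT⁴/(1−a).
S = 4·5.67×10⁻⁸·(641)⁴/1.00 = 38290 W/m².
Flux falls as S = L/(4πd²), so d = √(L/(4πS)) = √(2.46×10²⁴/(4π·38290)).

d ≈ 2.26×10⁹ m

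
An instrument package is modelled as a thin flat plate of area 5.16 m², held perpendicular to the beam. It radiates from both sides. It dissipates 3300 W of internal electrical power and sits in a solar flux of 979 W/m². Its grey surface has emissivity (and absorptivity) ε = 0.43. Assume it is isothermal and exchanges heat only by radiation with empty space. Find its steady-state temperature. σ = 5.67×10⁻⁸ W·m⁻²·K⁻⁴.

T ≈ 384 K

At steady state, absorbed solar power + internal power = radiated power.
Absorbed: α·S·A_cross = 0.43·979·5.160 = 2172 W (cross-section A).
Total input = 2172 + 3300 = 5472 W.
Radiated: εσ·A_surf·T⁴ with A_surf = 2A = 10.32 m².
T⁴ = 5472/(0.43·5.67×10⁻⁸·10.32) = 2.175×10¹⁰ K⁴.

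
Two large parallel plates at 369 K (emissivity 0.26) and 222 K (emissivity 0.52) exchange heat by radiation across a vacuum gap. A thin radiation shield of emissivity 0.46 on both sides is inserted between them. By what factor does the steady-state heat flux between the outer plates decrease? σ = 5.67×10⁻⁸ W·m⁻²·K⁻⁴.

Without shield: q₀ = σΔ(T⁴)/(1/ε₁+1/ε₂−1) with denominator 4.769.
With shield the two gaps are in series; the resistances add: (1/ε₁+1/ε_s−1)+(1/ε_s+1/ε₂−1) = 5.020+3.097 = 8.117.
Heat-flux ratio q₀/q = 8.117/4.769.

factor ≈ 1.70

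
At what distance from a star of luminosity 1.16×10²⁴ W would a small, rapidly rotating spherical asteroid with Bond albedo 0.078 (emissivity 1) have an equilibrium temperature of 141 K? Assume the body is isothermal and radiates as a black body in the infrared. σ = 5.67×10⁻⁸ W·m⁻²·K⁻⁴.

For an isothermal black-emitting sphere, (1−a)S·πr² = σ·4πr²·T⁴ ⇒ S = 4σT⁴/(1−a).
S = 4·5.67×10⁻⁸·(141)⁴/0.922 = 97.23 W/m².
Flux falls as S = L/(4πd²), so d = √(L/(4πS)) = √(1.16×10²⁴/(4π·97.23)).

d ≈ 3.08×10¹⁰ m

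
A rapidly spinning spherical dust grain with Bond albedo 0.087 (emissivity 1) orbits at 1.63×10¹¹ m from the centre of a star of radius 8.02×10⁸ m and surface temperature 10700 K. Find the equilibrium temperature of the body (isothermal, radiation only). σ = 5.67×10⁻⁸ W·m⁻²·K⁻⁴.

T ≈ 519 K

The star's surface emits σT_*⁴; at distance d the flux is S = σT_*⁴(R_*/d)².
S = 5.67×10⁻⁸·(10700)⁴·(8.02×10⁸/1.63×10¹¹)² = 17990 W/m².
For an isothermal sphere T⁴ = (1−a)S/(4σ) = 7.243×10¹⁰ K⁴.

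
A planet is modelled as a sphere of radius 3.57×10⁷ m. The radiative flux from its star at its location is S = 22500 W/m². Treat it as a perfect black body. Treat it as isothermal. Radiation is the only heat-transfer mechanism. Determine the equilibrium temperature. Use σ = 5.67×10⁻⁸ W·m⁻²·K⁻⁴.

At equilibrium, absorbed power = emitted power.
Absorbing cross-section = πr² = 4.004×10¹⁵ m²; emitting surface = 4πr² = 1.602×10¹⁶ m² (ratio 4).
S·A_cross = εσ·A_surf·T⁴  ⇒  T⁴ = S/(4σ).
T⁴ = 1.00·22500/(4·5.67×10⁻⁸) = 9.921×10¹⁰ K⁴.
T = (9.921×10¹⁰)^(1/4).

T ≈ 561 K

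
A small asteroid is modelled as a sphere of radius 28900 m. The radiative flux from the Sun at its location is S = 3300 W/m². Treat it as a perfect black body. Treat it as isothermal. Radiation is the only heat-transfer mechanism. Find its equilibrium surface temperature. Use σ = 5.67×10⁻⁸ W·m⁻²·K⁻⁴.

At equilibrium, absorbed power = emitted power.
Absorbing cross-section = πr² = 2.624×10⁹ m²; emitting surface = 4πr² = 1.050×10¹⁰ m² (ratio 4).
S·A_cross = εσ·A_surf·T⁴  ⇒  T⁴ = S/(4σ).
T⁴ = 1.00·3300/(4·5.67×10⁻⁸) = 1.455×10¹⁰ K⁴.
T = (1.455×10¹⁰)^(1/4).

T ≈ 347 K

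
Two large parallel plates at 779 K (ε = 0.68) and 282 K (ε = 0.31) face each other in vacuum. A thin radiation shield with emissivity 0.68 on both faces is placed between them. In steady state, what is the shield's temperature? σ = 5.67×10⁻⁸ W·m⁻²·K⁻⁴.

T_s ≈ 703 K

In steady state the net flux on the hot side equals that on the cold side.
σ(T₁⁴−T_s⁴)/D₁ = σ(T_s⁴−T₂⁴)/D₂, with D₁ = 1/ε₁+1/ε_s−1 = 1.941, D₂ = 1/ε_s+1/ε₂−1 = 3.696.
Solve for T_s⁴: T_s⁴ = (D₂·T₁⁴ + D₁·T₂⁴)/(D₁+D₂) = 2.436×10¹¹ K⁴.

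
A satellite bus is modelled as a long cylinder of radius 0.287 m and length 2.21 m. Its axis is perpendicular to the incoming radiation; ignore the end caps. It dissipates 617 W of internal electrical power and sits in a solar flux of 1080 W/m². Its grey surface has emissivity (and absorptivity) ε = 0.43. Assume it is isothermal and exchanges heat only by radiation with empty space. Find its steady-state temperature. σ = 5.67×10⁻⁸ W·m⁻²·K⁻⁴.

At steady state, absorbed solar power + internal power = radiated power.
Absorbed: α·S·A_cross = 0.43·1080·1.269 = 589.1 W (cross-section 2rL).
Total input = 589.1 + 617 = 1206 W.
Radiated: εσ·A_surf·T⁴ with A_surf = 2πrL = 3.985 m².
T⁴ = 1206/(0.43·5.67×10⁻⁸·3.985) = 1.241×10¹⁰ K⁴.

T ≈ 334 K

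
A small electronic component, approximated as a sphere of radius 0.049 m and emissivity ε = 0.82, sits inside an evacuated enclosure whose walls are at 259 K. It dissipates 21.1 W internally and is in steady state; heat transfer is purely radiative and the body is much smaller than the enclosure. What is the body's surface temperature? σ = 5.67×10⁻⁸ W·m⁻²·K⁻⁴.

T ≈ 374 K

For a small grey body in a large enclosure, net radiated power = εσA(T⁴ − T_w⁴).
Steady state: P = εσA(T⁴ − T_w⁴) with A = 4πr² = 0.03017 m².
T⁴ = P/(εσA) + T_w⁴ = 21.1/(0.82·5.67×10⁻⁸·0.03017) + (259)⁴
    = 1.504×10¹⁰ + 4.500×10⁹ = 1.954×10¹⁰ K⁴.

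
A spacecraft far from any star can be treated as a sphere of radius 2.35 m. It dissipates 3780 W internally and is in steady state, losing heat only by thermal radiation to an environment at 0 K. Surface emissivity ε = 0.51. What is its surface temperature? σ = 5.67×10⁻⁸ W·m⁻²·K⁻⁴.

Steady state: internal power = radiated power, P = εσA T⁴.
Radiating area A = 4πr² = 69.40 m².
T⁴ = P/(εσA) = 3780/(0.51·5.67×10⁻⁸·69.40) = 1.884×10⁹ K⁴.
T = (1.884×10⁹)^(1/4).

T ≈ 208 K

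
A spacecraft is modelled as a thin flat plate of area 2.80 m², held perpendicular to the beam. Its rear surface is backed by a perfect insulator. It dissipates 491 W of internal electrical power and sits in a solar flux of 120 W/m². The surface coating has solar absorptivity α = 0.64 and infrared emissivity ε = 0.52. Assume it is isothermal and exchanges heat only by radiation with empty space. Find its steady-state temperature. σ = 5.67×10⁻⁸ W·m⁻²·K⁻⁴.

T ≈ 304 K

At steady state, absorbed solar power + internal power = radiated power.
Absorbed: α·S·A_cross = 0.64·120·2.800 = 215.0 W (cross-section A).
Total input = 215.0 + 491 = 706.0 W.
Radiated: εσ·A_surf·T⁴ with A_surf = A = 2.800 m².
T⁴ = 706.0/(0.52·5.67×10⁻⁸·2.800) = 8.552×10⁹ K⁴.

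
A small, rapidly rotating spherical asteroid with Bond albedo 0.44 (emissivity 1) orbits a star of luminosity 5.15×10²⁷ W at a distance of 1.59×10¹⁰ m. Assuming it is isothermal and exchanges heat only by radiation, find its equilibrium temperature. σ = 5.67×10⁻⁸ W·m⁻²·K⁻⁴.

T ≈ 1410 K

First find the stellar flux at distance d: S = L/(4πd²) = 5.15×10²⁷/(4π·(1.59×10¹⁰)²) = 1.621×10⁶ W/m².
For an isothermal sphere, absorbed (1−a)S·πr² = emitted σ·4πr²·T⁴, so T⁴ = (1−a)S/(4σ).
T⁴ = 0.560·1.621×10⁶/(4·5.67×10⁻⁸) = 4.003×10¹² K⁴.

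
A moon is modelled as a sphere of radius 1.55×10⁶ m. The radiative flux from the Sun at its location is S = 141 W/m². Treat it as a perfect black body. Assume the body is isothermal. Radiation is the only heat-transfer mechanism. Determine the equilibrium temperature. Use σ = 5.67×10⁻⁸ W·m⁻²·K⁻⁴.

T ≈ 158 K

At equilibrium, absorbed power = emitted power.
Absorbing cross-section = πr² = 7.548×10¹² m²; emitting surface = 4πr² = 3.019×10¹³ m² (ratio 4).
S·A_cross = εσ·A_surf·T⁴  ⇒  T⁴ = S/(4σ).
T⁴ = 1.00·141/(4·5.67×10⁻⁸) = 6.217×10⁸ K⁴.
T = (6.217×10⁸)^(1/4).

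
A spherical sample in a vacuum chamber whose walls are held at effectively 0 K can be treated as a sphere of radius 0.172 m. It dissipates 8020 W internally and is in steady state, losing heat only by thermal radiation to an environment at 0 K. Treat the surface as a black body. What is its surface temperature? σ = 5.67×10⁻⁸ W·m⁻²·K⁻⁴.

Steady state: internal power = radiated power, P = εσA T⁴.
Radiating area A = 4πr² = 0.3718 m².
T⁴ = P/(εσA) = 8020/(1.0·5.67×10⁻⁸·0.3718) = 3.805×10¹¹ K⁴.
T = (3.805×10¹¹)^(1/4).

T ≈ 785 K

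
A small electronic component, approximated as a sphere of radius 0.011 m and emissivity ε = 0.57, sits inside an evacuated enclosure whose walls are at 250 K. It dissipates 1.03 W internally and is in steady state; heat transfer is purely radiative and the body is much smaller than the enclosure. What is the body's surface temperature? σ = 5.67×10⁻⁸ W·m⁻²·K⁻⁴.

For a small grey body in a large enclosure, net radiated power = εσA(T⁴ − T_w⁴).
Steady state: P = εσA(T⁴ − T_w⁴) with A = 4πr² = 0.001521 m².
T⁴ = P/(εσA) + T_w⁴ = 1.03/(0.57·5.67×10⁻⁸·0.001521) + (250)⁴
    = 2.096×10¹⁰ + 3.906×10⁹ = 2.487×10¹⁰ K⁴.

T ≈ 397 K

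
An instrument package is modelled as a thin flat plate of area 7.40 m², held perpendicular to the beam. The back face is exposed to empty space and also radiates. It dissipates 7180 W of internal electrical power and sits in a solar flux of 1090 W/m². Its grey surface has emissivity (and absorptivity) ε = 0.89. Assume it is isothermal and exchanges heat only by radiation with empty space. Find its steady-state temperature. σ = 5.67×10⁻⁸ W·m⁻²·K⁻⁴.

T ≈ 372 K

At steady state, absorbed solar power + internal power = radiated power.
Absorbed: α·S·A_cross = 0.89·1090·7.400 = 7179 W (cross-section A).
Total input = 7179 + 7180 = 14360 W.
Radiated: εσ·A_surf·T⁴ with A_surf = 2A = 14.80 m².
T⁴ = 14360/(0.89·5.67×10⁻⁸·14.80) = 1.923×10¹⁰ K⁴.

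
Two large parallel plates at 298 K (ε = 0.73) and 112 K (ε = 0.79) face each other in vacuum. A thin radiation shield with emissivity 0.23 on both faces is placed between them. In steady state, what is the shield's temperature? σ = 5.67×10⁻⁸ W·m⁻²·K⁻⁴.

T_s ≈ 251 K

In steady state the net flux on the hot side equals that on the cold side.
σ(T₁⁴−T_s⁴)/D₁ = σ(T_s⁴−T₂⁴)/D₂, with D₁ = 1/ε₁+1/ε_s−1 = 4.718, D₂ = 1/ε_s+1/ε₂−1 = 4.614.
Solve for T_s⁴: T_s⁴ = (D₂·T₁⁴ + D₁·T₂⁴)/(D₁+D₂) = 3.979×10⁹ K⁴.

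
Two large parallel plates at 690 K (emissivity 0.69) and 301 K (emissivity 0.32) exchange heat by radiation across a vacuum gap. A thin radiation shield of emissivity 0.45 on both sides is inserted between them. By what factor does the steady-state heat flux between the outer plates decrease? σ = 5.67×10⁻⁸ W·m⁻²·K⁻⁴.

factor ≈ 1.96

Without shield: q₀ = σΔ(T⁴)/(1/ε₁+1/ε₂−1) with denominator 3.574.
With shield the two gaps are in series; the resistances add: (1/ε₁+1/ε_s−1)+(1/ε_s+1/ε₂−1) = 2.671+4.347 = 7.019.
Heat-flux ratio q₀/q = 7.019/3.574.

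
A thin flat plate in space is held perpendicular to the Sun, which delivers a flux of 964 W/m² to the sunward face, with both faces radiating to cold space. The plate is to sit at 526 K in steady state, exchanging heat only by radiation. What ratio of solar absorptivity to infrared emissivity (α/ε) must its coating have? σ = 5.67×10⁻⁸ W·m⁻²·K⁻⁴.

α/ε ≈ 9.00

Balance: αS·A = εσ·2A·T⁴ ⇒ α/ε = 2σT⁴/S.
α/ε = 2·5.67×10⁻⁸·(526)⁴/964 = 2·5.67×10⁻⁸·7.655×10¹⁰/964.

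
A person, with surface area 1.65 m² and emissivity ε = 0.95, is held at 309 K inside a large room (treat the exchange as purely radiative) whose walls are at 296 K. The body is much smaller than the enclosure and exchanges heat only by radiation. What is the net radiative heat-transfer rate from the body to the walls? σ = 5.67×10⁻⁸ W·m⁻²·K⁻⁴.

For a small grey body in a large enclosure: P_net = εσA(T_body⁴ − T_wall⁴).
A = 1.65 m²; T_body⁴ − T_wall⁴ = 9.117×10⁹ − 7.677×10⁹ = 1.440×10⁹ K⁴.
|P_net| = 0.95·5.67×10⁻⁸·1.650·1.440×10⁹.

P_net ≈ 128 W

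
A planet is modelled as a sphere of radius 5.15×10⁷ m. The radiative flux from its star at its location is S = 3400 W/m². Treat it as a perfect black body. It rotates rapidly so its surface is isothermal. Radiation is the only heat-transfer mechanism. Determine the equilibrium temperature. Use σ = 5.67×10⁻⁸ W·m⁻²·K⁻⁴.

T ≈ 350 K

At equilibrium, absorbed power = emitted power.
Absorbing cross-section = πr² = 8.332×10¹⁵ m²; emitting surface = 4πr² = 3.333×10¹⁶ m² (ratio 4).
S·A_cross = εσ·A_surf·T⁴  ⇒  T⁴ = S/(4σ).
T⁴ = 1.00·3400/(4·5.67×10⁻⁸) = 1.499×10¹⁰ K⁴.
T = (1.499×10¹⁰)^(1/4).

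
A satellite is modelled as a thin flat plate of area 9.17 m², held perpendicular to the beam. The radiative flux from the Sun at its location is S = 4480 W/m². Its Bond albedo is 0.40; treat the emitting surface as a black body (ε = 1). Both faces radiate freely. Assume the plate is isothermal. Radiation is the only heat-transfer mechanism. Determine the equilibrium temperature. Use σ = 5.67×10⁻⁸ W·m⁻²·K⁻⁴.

At equilibrium, absorbed power = emitted power.
Absorbing cross-section = A = 9.170 m²; emitting surface = 2A = 18.34 m² (ratio 2).
(1−a)S·A_cross = εσ·A_surf·T⁴  ⇒  T⁴ = (1−a)S/(2σ).
T⁴ = 0.600·4480/(2·5.67×10⁻⁸) = 2.370×10¹⁰ K⁴.
T = (2.370×10¹⁰)^(1/4).

T ≈ 392 K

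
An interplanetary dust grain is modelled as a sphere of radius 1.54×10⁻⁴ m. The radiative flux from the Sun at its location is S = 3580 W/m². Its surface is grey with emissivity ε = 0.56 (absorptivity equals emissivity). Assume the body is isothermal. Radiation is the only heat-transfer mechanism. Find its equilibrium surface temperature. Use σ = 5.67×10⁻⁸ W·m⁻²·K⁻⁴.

At equilibrium, absorbed power = emitted power.
Absorbing cross-section = πr² = 7.451×10⁻⁸ m²; emitting surface = 4πr² = 2.980×10⁻⁷ m² (ratio 4).
εS·A_cross = εσ·A_surf·T⁴  ⇒  T⁴ = S/(4σ)   (ε cancels).
T⁴ = 3580/(4·5.67×10⁻⁸) = 1.578×10¹⁰ K⁴.
T = (1.578×10¹⁰)^(1/4).

T ≈ 354 K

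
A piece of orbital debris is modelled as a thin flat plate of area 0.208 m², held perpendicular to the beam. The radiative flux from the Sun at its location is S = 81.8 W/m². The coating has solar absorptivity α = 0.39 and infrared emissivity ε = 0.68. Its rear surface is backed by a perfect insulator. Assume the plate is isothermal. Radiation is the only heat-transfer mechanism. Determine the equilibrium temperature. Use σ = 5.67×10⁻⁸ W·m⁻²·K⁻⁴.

At equilibrium, absorbed power = emitted power.
Absorbing cross-section = A = 0.2080 m²; emitting surface = A = 0.2080 m² (ratio 1).
αS·A_cross = εσ·A_surf·T⁴  ⇒  T⁴ = αS/(ε·1σ).
T⁴ = 0.390·81.8/(0.68·1·5.67×10⁻⁸) = 8.274×10⁸ K⁴.
T = (8.274×10⁸)^(1/4).

T ≈ 170 K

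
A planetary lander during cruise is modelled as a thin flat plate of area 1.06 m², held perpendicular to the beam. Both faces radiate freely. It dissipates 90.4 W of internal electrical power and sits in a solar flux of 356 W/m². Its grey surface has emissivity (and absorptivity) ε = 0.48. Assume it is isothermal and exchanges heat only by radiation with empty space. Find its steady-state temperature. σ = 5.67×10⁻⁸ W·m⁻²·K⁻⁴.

At steady state, absorbed solar power + internal power = radiated power.
Absorbed: α·S·A_cross = 0.48·356·1.060 = 181.1 W (cross-section A).
Total input = 181.1 + 90.4 = 271.5 W.
Radiated: εσ·A_surf·T⁴ with A_surf = 2A = 2.120 m².
T⁴ = 271.5/(0.48·5.67×10⁻⁸·2.120) = 4.706×10⁹ K⁴.

T ≈ 262 K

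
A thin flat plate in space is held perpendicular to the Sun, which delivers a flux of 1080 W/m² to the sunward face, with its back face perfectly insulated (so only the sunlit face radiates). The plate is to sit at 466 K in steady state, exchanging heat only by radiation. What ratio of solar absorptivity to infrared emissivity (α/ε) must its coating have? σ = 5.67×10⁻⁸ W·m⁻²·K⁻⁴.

α/ε ≈ 2.48

Balance: αS·A = εσ·1A·T⁴ ⇒ α/ε = σT⁴/S.
α/ε = 5.67×10⁻⁸·(466)⁴/1080 = 5.67×10⁻⁸·4.716×10¹⁰/1080.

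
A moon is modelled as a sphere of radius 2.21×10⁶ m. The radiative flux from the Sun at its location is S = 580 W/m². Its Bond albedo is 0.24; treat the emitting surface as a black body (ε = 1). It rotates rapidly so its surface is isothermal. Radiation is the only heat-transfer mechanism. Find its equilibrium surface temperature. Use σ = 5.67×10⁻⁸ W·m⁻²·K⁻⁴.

At equilibrium, absorbed power = emitted power.
Absorbing cross-section = πr² = 1.534×10¹³ m²; emitting surface = 4πr² = 6.138×10¹³ m² (ratio 4).
(1−a)S·A_cross = εσ·A_surf·T⁴  ⇒  T⁴ = (1−a)S/(4σ).
T⁴ = 0.760·580/(4·5.67×10⁻⁸) = 1.944×10⁹ K⁴.
T = (1.944×10⁹)^(1/4).

T ≈ 210 K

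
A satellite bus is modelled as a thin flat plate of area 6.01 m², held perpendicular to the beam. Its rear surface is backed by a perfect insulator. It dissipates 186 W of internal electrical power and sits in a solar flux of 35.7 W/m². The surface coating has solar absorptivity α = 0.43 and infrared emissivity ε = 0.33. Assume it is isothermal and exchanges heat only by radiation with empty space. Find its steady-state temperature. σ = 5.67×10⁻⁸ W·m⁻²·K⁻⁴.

At steady state, absorbed solar power + internal power = radiated power.
Absorbed: α·S·A_cross = 0.43·35.7·6.010 = 92.26 W (cross-section A).
Total input = 92.26 + 186 = 278.3 W.
Radiated: εσ·A_surf·T⁴ with A_surf = A = 6.010 m².
T⁴ = 278.3/(0.33·5.67×10⁻⁸·6.010) = 2.474×10⁹ K⁴.

T ≈ 223 K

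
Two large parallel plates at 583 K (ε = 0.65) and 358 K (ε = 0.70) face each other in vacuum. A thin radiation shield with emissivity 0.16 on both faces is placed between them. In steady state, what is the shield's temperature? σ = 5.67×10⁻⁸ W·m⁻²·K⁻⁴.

In steady state the net flux on the hot side equals that on the cold side.
σ(T₁⁴−T_s⁴)/D₁ = σ(T_s⁴−T₂⁴)/D₂, with D₁ = 1/ε₁+1/ε_s−1 = 6.788, D₂ = 1/ε_s+1/ε₂−1 = 6.679.
Solve for T_s⁴: T_s⁴ = (D₂·T₁⁴ + D₁·T₂⁴)/(D₁+D₂) = 6.557×10¹⁰ K⁴.

T_s ≈ 506 K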